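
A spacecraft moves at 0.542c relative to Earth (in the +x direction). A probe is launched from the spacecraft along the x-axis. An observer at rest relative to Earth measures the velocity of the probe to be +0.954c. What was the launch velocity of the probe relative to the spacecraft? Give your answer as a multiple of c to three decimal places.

+0.853c

Invert the composition law: u' = (u − v)/(1 − uv/c²).
u' = (0.954 − 0.542) / (1 − (0.954)(0.542)) = 0.4120/0.4829 = 0.8531.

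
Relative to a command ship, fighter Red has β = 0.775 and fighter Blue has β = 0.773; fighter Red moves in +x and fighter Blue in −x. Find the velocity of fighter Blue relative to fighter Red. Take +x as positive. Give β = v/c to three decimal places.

β = -0.968

β_A = 0.775, β_B = -0.773.
Transform to A's frame with the inverse velocity-addition law: u' = (u − v)/(1 − uv/c²), taking u = β_B and v = β_A.
u' = (-0.773 − 0.775) / (1 − (0.775)(-0.773)) = -1.5480/1.5991 = -0.9681.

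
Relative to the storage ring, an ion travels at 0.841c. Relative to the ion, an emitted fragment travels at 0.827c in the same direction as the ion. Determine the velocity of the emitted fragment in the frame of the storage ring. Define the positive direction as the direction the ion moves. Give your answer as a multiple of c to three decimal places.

0.984c

With v = 0.841 and u' = 0.827 (in units of c),
u = (u' + v)/(1 + u'v/c²):
u = (0.827 + 0.841) / (1 + 0.827·0.841) = 1.6680/1.6955 = 0.9838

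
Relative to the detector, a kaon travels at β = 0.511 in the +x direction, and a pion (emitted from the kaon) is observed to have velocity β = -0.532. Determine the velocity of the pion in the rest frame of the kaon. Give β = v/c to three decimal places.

β = -0.820

Invert the composition law: u' = (u − v)/(1 − uv/c²).
u' = (-0.532 − 0.511) / (1 − (-0.532)(0.511)) = -1.0430/1.2719 = -0.8201.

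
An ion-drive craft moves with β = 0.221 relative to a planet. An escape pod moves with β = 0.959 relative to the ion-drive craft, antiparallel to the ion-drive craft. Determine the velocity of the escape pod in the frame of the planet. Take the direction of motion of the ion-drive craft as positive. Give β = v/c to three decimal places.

With v = 0.221 and u' = -0.959 (in units of c),
u = (u' + v)/(1 + u'v/c²):
u = (-0.959 + 0.221) / (1 + (-0.959)·0.221) = -0.7380/0.7881 = -0.9365

β = -0.936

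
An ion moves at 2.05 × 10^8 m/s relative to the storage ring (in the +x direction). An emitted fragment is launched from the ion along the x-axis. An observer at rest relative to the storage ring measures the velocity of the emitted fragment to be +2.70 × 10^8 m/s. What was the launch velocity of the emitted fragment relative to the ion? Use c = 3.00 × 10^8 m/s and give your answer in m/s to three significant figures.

v = 0.683c, u = 0.900c.
Invert the composition law: u' = (u − v)/(1 − uv/c²).
u' = (0.900 − 0.683) / (1 − (0.900)(0.683)) = 0.2167/0.3850 = 0.5628.
u' = 0.5628 × 3.00 × 10^8 m/s.

+1.69 × 10^8 m/s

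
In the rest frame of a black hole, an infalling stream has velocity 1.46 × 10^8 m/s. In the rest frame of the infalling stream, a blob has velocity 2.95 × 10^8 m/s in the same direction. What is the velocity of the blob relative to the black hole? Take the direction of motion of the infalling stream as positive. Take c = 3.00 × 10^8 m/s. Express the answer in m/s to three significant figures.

2.98 × 10^8 m/s

In units of c (dividing by 3.00 × 10^8 m/s): v = 0.487, u' = 0.983.
u = (u' + v)/(1 + u'v/c²):
u = (0.983 + 0.487) / (1 + 0.983·0.487) = 1.4700/1.4786 = 0.9942
Converting back: u = 0.9942 × 3.00 × 10^8 m/s.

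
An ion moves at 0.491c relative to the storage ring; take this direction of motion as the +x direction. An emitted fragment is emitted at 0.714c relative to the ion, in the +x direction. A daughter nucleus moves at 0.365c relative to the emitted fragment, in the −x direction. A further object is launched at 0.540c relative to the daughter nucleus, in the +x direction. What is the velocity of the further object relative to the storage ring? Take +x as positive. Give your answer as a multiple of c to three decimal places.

+0.929c

Apply u = (u' + v)/(1 + u'v/c²) successively, working outward toward the storage ring.
Start: velocity of the ion relative to the storage ring = 0.4910c.
Compose with the emitted fragment (u' = 0.714 in the ion frame): u_1 = (0.714 + 0.491) / (1 + 0.714·0.491) = 1.2050/1.3506 = 0.8922.
Compose with the daughter nucleus (u' = -0.365 in the emitted fragment frame): u_2 = (-0.365 + 0.892) / (1 + (-0.365)·0.892) = 0.5272/0.6743 = 0.7818.
Compose with the further object (u' = 0.540 in the daughter nucleus frame): u_3 = (0.540 + 0.782) / (1 + 0.540·0.782) = 1.3218/1.4222 = 0.9294.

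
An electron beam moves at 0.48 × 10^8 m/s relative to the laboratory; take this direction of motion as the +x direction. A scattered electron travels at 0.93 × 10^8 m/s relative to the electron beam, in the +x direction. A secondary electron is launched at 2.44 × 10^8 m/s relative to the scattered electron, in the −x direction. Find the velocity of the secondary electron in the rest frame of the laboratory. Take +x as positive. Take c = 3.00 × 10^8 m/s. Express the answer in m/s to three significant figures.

-1.72 × 10^8 m/s

Apply u = (u' + v)/(1 + u'v/c²) successively, working outward toward the laboratory.
(Dividing each given speed by c = 3.00 × 10^8 m/s to work in units of c.)
Start: velocity of the electron beam relative to the laboratory = 0.1600c.
Compose with the scattered electron (u' = 0.310 in the electron beam frame): u_1 = (0.310 + 0.160) / (1 + 0.310·0.160) = 0.4700/1.0496 = 0.4478.
Compose with the secondary electron (u' = -0.813 in the scattered electron frame): u_2 = (-0.813 + 0.448) / (1 + (-0.813)·0.448) = -0.3655/0.6358 = -0.5749.
So u = -0.5749 × 3.00 × 10^8 m/s.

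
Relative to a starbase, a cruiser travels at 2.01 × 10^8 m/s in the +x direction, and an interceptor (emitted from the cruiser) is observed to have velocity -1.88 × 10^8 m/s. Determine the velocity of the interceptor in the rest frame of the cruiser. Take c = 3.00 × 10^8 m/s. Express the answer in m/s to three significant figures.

v = 0.670c, u = -0.627c.
Invert the composition law: u' = (u − v)/(1 − uv/c²).
u' = (-0.627 − 0.670) / (1 − (-0.627)(0.670)) = -1.2967/1.4199 = -0.9132.
u' = -0.9132 × 3.00 × 10^8 m/s.

-2.74 × 10^8 m/s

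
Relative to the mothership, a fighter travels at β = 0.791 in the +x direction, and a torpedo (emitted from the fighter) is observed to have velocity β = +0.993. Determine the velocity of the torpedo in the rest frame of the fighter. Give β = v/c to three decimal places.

Invert the composition law: u' = (u − v)/(1 − uv/c²).
u' = (0.993 − 0.791) / (1 − (0.993)(0.791)) = 0.2020/0.2145 = 0.9416.

β = +0.942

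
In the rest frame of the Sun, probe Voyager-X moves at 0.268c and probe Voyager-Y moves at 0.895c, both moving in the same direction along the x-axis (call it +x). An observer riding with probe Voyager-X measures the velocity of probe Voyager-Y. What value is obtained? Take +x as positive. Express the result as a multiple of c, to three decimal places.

β_A = 0.268, β_B = 0.895.
Transform to A's frame with the inverse velocity-addition law: u' = (u − v)/(1 − uv/c²), taking u = β_B and v = β_A.
u' = (0.895 − 0.268) / (1 − (0.268)(0.895)) = 0.6270/0.7601 = 0.8248.

+0.825c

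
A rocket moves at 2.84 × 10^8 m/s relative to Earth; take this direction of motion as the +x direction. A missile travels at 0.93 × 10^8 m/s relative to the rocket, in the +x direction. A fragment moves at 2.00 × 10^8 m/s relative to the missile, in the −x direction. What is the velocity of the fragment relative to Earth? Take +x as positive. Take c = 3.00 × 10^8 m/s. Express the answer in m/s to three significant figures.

+2.60 × 10^8 m/s

Apply u = (u' + v)/(1 + u'v/c²) successively, working outward toward Earth.
(Dividing each given speed by c = 3.00 × 10^8 m/s to work in units of c.)
Start: velocity of the rocket relative to Earth = 0.9467c.
Compose with the missile (u' = 0.310 in the rocket frame): u_1 = (0.310 + 0.947) / (1 + 0.310·0.947) = 1.2567/1.2935 = 0.9715.
Compose with the fragment (u' = -0.667 in the missile frame): u_2 = (-0.667 + 0.972) / (1 + (-0.667)·0.972) = 0.3049/0.3523 = 0.8654.
So u = 0.8654 × 3.00 × 10^8 m/s.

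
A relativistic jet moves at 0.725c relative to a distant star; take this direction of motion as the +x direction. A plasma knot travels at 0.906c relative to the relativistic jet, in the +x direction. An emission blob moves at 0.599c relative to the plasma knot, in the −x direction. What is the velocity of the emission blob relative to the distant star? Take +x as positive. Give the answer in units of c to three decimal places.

Apply u = (u' + v)/(1 + u'v/c²) successively, working outward toward the distant star.
Start: velocity of the relativistic jet relative to the distant star = 0.7250c.
Compose with the plasma knot (u' = 0.906 in the relativistic jet frame): u_1 = (0.906 + 0.725) / (1 + 0.906·0.725) = 1.6310/1.6568 = 0.9844.
Compose with the emission blob (u' = -0.599 in the plasma knot frame): u_2 = (-0.599 + 0.984) / (1 + (-0.599)·0.984) = 0.3854/0.4103 = 0.9392.

+0.939c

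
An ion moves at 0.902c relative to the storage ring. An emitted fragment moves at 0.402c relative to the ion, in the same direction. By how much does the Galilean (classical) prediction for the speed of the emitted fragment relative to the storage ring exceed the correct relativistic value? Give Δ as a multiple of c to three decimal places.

Galilean: u_cl = 0.402 + 0.902 = 1.3040.
Relativistic: u_rel = (0.402 + 0.902) / (1 + 0.402·0.902) = 1.3040/1.3626 = 0.9570.
Δ = 1.3040 − 0.9570 = 0.3470.
(The classical prediction exceeds c; the relativistic result does not.)

Δ = 0.347c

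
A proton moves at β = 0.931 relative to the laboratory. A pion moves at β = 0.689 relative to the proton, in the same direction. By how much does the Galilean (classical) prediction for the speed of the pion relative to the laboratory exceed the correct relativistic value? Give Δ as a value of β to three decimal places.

Galilean: u_cl = 0.689 + 0.931 = 1.6200.
Relativistic: u_rel = (0.689 + 0.931) / (1 + 0.689·0.931) = 1.6200/1.6415 = 0.9869.
Δ = 1.6200 − 0.9869 = 0.6331.
(The classical prediction exceeds c; the relativistic result does not.)

Δ = 0.633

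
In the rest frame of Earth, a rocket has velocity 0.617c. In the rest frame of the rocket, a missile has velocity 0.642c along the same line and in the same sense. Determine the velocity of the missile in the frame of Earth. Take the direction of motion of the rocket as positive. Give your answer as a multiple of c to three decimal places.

0.902c

With v = 0.617 and u' = 0.642 (in units of c),
u = (u' + v)/(1 + u'v/c²):
u = (0.642 + 0.617) / (1 + 0.642·0.617) = 1.2590/1.3961 = 0.9018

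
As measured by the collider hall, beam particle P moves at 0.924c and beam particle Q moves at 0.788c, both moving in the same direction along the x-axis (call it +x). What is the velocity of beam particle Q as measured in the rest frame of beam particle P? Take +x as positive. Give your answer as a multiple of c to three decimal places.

β_A = 0.924, β_B = 0.788.
Transform to A's frame with the inverse velocity-addition law: u' = (u − v)/(1 − uv/c²), taking u = β_B and v = β_A.
u' = (0.788 − 0.924) / (1 − (0.924)(0.788)) = -0.1360/0.2719 = -0.5002.

-0.500c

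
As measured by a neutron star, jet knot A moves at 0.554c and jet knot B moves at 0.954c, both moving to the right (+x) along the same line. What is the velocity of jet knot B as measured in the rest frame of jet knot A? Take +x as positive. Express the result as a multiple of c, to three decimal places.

β_A = 0.554, β_B = 0.954.
Transform to A's frame with the inverse velocity-addition law: u' = (u − v)/(1 − uv/c²), taking u = β_B and v = β_A.
u' = (0.954 − 0.554) / (1 − (0.554)(0.954)) = 0.4000/0.4715 = 0.8484.

+0.848c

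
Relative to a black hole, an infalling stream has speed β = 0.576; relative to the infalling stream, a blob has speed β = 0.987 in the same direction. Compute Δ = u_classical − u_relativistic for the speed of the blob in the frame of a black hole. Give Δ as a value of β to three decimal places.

Galilean: u_cl = 0.987 + 0.576 = 1.5630.
Relativistic: u_rel = (0.987 + 0.576) / (1 + 0.987·0.576) = 1.5630/1.5685 = 0.9965.
Δ = 1.5630 − 0.9965 = 0.5665.
(The classical prediction exceeds c; the relativistic result does not.)

Δ = 0.567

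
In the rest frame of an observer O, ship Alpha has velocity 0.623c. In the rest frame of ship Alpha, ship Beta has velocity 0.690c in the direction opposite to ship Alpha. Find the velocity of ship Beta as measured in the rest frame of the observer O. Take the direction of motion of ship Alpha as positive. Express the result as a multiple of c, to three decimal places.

With v = 0.623 and u' = -0.690 (in units of c),
u = (u' + v)/(1 + u'v/c²):
u = (-0.690 + 0.623) / (1 + (-0.690)·0.623) = -0.0670/0.5701 = -0.1175

-0.118c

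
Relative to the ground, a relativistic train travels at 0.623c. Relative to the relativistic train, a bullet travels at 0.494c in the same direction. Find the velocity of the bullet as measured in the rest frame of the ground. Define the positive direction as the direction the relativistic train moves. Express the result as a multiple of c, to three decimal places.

With v = 0.623 and u' = 0.494 (in units of c),
u = (u' + v)/(1 + u'v/c²):
u = (0.494 + 0.623) / (1 + 0.494·0.623) = 1.1170/1.3078 = 0.8541
(Galilean addition would give +1.117c, exceeding c.)

0.854c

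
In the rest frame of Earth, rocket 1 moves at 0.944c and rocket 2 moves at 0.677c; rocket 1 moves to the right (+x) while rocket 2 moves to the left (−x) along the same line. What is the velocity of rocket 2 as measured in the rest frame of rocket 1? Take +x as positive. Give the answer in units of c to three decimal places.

-0.989c

β_A = 0.944, β_B = -0.677.
Transform to A's frame with the inverse velocity-addition law: u' = (u − v)/(1 − uv/c²), taking u = β_B and v = β_A.
u' = (-0.677 − 0.944) / (1 − (0.944)(-0.677)) = -1.6210/1.6391 = -0.9890.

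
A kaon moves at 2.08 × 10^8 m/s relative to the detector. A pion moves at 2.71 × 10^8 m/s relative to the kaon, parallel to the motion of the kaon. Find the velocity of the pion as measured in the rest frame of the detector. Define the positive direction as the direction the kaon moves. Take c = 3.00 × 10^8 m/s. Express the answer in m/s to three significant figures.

In units of c (dividing by 3.00 × 10^8 m/s): v = 0.693, u' = 0.903.
u = (u' + v)/(1 + u'v/c²):
u = (0.903 + 0.693) / (1 + 0.903·0.693) = 1.5967/1.6263 = 0.9818
Converting back: u = 0.9818 × 3.00 × 10^8 m/s.

2.95 × 10^8 m/s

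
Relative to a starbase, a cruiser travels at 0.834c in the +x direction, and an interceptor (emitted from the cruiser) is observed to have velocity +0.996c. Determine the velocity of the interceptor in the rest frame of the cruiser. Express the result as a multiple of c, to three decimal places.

Invert the composition law: u' = (u − v)/(1 − uv/c²).
u' = (0.996 − 0.834) / (1 − (0.996)(0.834)) = 0.1620/0.1693 = 0.9567.

+0.957c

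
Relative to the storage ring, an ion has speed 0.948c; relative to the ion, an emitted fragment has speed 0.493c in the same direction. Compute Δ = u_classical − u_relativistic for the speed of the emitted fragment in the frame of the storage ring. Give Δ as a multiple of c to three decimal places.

Galilean: u_cl = 0.493 + 0.948 = 1.4410.
Relativistic: u_rel = (0.493 + 0.948) / (1 + 0.493·0.948) = 1.4410/1.4674 = 0.9820.
Δ = 1.4410 − 0.9820 = 0.4590.
(The classical prediction exceeds c; the relativistic result does not.)

Δ = 0.459c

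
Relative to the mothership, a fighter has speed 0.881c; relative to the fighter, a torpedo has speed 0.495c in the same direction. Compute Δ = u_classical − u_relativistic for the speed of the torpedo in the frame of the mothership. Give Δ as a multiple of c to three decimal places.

Δ = 0.418c

Galilean: u_cl = 0.495 + 0.881 = 1.3760.
Relativistic: u_rel = (0.495 + 0.881) / (1 + 0.495·0.881) = 1.3760/1.4361 = 0.9582.
Δ = 1.3760 − 0.9582 = 0.4178.
(The classical prediction exceeds c; the relativistic result does not.)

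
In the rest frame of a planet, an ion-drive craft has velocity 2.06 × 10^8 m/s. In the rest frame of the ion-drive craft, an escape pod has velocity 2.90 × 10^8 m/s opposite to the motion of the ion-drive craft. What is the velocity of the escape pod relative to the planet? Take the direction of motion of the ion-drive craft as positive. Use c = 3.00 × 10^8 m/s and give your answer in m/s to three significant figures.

-2.50 × 10^8 m/s

In units of c (dividing by 3.00 × 10^8 m/s): v = 0.687, u' = -0.967.
u = (u' + v)/(1 + u'v/c²):
u = (-0.967 + 0.687) / (1 + (-0.967)·0.687) = -0.2800/0.3362 = -0.8328
Converting back: u = -0.8328 × 3.00 × 10^8 m/s.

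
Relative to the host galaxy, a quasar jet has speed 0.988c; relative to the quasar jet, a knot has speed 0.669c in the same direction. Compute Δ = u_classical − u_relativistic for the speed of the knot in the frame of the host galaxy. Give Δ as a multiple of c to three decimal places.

Δ = 0.659c

Galilean: u_cl = 0.669 + 0.988 = 1.6570.
Relativistic: u_rel = (0.669 + 0.988) / (1 + 0.669·0.988) = 1.6570/1.6610 = 0.9976.
Δ = 1.6570 − 0.9976 = 0.6594.
(The classical prediction exceeds c; the relativistic result does not.)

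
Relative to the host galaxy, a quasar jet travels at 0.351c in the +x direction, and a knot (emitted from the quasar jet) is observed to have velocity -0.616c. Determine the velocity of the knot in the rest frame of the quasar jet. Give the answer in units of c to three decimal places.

Invert the composition law: u' = (u − v)/(1 − uv/c²).
u' = (-0.616 − 0.351) / (1 − (-0.616)(0.351)) = -0.9670/1.2162 = -0.7951.

-0.795c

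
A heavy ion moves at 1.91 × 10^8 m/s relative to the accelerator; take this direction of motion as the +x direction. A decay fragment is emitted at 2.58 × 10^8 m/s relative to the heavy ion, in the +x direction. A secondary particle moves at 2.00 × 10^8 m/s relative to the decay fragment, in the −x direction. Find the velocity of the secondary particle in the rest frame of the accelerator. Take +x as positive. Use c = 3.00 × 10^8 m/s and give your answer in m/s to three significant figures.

+2.54 × 10^8 m/s

Apply u = (u' + v)/(1 + u'v/c²) successively, working outward toward the accelerator.
(Dividing each given speed by c = 3.00 × 10^8 m/s to work in units of c.)
Start: velocity of the heavy ion relative to the accelerator = 0.6367c.
Compose with the decay fragment (u' = 0.860 in the heavy ion frame): u_1 = (0.860 + 0.637) / (1 + 0.860·0.637) = 1.4967/1.5475 = 0.9671.
Compose with the secondary particle (u' = -0.667 in the decay fragment frame): u_2 = (-0.667 + 0.967) / (1 + (-0.667)·0.967) = 0.3005/0.3552 = 0.8458.
So u = 0.8458 × 3.00 × 10^8 m/s.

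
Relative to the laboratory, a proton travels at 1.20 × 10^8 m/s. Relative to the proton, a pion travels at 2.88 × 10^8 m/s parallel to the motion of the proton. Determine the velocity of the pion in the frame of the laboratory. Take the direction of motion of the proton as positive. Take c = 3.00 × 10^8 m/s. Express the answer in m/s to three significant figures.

In units of c (dividing by 3.00 × 10^8 m/s): v = 0.400, u' = 0.960.
u = (u' + v)/(1 + u'v/c²):
u = (0.960 + 0.400) / (1 + 0.960·0.400) = 1.3600/1.3840 = 0.9827
Converting back: u = 0.9827 × 3.00 × 10^8 m/s.

2.95 × 10^8 m/s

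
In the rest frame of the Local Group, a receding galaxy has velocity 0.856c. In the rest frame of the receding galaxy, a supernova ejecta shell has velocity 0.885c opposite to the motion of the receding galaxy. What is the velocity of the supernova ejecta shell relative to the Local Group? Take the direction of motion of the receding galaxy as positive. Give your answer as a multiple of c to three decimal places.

-0.120c

With v = 0.856 and u' = -0.885 (in units of c),
u = (u' + v)/(1 + u'v/c²):
u = (-0.885 + 0.856) / (1 + (-0.885)·0.856) = -0.0290/0.2424 = -0.1196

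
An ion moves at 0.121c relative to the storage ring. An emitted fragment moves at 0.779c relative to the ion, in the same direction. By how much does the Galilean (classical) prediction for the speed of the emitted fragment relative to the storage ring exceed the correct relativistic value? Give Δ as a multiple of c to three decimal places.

Δ = 0.078c

Galilean: u_cl = 0.779 + 0.121 = 0.9000.
Relativistic: u_rel = (0.779 + 0.121) / (1 + 0.779·0.121) = 0.9000/1.0943 = 0.8225.
Δ = 0.9000 − 0.8225 = 0.0775.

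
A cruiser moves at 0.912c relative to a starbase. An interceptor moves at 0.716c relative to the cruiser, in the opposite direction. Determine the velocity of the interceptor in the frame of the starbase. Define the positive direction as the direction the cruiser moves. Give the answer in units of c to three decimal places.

With v = 0.912 and u' = -0.716 (in units of c),
u = (u' + v)/(1 + u'v/c²):
u = (-0.716 + 0.912) / (1 + (-0.716)·0.912) = 0.1960/0.3470 = 0.5648
(Galilean addition would give +0.196c.)

+0.565c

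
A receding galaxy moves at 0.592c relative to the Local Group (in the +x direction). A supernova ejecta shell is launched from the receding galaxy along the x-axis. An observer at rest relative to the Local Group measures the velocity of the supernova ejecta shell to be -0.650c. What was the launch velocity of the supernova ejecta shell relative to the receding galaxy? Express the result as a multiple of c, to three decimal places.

-0.897c

Invert the composition law: u' = (u − v)/(1 − uv/c²).
u' = (-0.650 − 0.592) / (1 − (-0.650)(0.592)) = -1.2420/1.3848 = -0.8969.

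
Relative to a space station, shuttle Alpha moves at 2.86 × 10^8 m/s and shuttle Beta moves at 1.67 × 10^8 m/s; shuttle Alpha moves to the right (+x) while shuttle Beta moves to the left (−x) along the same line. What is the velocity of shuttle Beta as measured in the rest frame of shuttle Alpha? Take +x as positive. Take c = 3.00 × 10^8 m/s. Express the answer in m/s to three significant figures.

β_A = 0.953, β_B = -0.557 (dividing each by c = 3.00 × 10^8 m/s).
Transform to A's frame with the inverse velocity-addition law: u' = (u − v)/(1 − uv/c²), taking u = β_B and v = β_A.
u' = (-0.557 − 0.953) / (1 − (0.953)(-0.557)) = -1.5100/1.5307 = -0.9865.
u' = -0.9865 × 3.00 × 10^8 m/s.

-2.96 × 10^8 m/s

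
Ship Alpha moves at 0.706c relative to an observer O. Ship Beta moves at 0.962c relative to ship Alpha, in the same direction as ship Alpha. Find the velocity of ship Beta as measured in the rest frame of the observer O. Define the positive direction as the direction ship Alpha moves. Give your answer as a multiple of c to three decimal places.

0.993c

With v = 0.706 and u' = 0.962 (in units of c),
u = (u' + v)/(1 + u'v/c²):
u = (0.962 + 0.706) / (1 + 0.962·0.706) = 1.6680/1.6792 = 0.9933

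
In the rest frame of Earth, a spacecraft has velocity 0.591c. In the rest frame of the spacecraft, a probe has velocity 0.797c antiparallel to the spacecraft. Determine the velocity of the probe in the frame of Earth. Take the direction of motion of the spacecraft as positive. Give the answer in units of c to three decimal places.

-0.389c

With v = 0.591 and u' = -0.797 (in units of c),
u = (u' + v)/(1 + u'v/c²):
u = (-0.797 + 0.591) / (1 + (-0.797)·0.591) = -0.2060/0.5290 = -0.3894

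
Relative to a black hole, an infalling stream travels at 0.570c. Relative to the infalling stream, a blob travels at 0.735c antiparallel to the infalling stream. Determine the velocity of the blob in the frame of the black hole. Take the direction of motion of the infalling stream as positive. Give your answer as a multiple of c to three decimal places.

-0.284c

With v = 0.570 and u' = -0.735 (in units of c),
u = (u' + v)/(1 + u'v/c²):
u = (-0.735 + 0.570) / (1 + (-0.735)·0.570) = -0.1650/0.5810 = -0.2840
(Galilean addition would give -0.165c.)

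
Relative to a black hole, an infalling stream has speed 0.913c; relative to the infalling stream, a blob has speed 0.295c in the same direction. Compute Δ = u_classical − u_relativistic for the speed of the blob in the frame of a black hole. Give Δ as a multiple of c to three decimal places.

Galilean: u_cl = 0.295 + 0.913 = 1.2080.
Relativistic: u_rel = (0.295 + 0.913) / (1 + 0.295·0.913) = 1.2080/1.2693 = 0.9517.
Δ = 1.2080 − 0.9517 = 0.2563.
(The classical prediction exceeds c; the relativistic result does not.)

Δ = 0.256c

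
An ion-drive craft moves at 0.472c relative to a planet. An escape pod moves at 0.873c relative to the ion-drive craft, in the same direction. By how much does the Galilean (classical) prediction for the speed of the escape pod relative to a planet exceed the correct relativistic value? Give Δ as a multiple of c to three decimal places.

Δ = 0.392c

Galilean: u_cl = 0.873 + 0.472 = 1.3450.
Relativistic: u_rel = (0.873 + 0.472) / (1 + 0.873·0.472) = 1.3450/1.4121 = 0.9525.
Δ = 1.3450 − 0.9525 = 0.3925.
(The classical prediction exceeds c; the relativistic result does not.)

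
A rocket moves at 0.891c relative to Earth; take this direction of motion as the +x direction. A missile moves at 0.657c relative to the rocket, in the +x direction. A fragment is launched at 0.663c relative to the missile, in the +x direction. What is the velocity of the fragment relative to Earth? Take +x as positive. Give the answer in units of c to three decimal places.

Apply u = (u' + v)/(1 + u'v/c²) successively, working outward toward Earth.
Start: velocity of the rocket relative to Earth = 0.8910c.
Compose with the missile (u' = 0.657 in the rocket frame): u_1 = (0.657 + 0.891) / (1 + 0.657·0.891) = 1.5480/1.5854 = 0.9764.
Compose with the fragment (u' = 0.663 in the missile frame): u_2 = (0.663 + 0.976) / (1 + 0.663·0.976) = 1.6394/1.6474 = 0.9952.

0.995c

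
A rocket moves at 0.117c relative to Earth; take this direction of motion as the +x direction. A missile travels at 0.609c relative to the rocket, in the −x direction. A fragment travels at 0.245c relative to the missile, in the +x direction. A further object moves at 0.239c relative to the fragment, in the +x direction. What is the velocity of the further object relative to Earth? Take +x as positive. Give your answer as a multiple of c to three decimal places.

Apply u = (u' + v)/(1 + u'v/c²) successively, working outward toward Earth.
Start: velocity of the rocket relative to Earth = 0.1170c.
Compose with the missile (u' = -0.609 in the rocket frame): u_1 = (-0.609 + 0.117) / (1 + (-0.609)·0.117) = -0.4920/0.9287 = -0.5297.
Compose with the fragment (u' = 0.245 in the missile frame): u_2 = (0.245 + (-0.530)) / (1 + 0.245·(-0.530)) = -0.2847/0.8702 = -0.3272.
Compose with the further object (u' = 0.239 in the fragment frame): u_3 = (0.239 + (-0.327)) / (1 + 0.239·(-0.327)) = -0.0882/0.9218 = -0.0957.

-0.096c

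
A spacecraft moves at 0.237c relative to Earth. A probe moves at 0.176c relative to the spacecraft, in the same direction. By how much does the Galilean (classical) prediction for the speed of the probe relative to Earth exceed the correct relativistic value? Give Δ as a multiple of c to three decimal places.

Galilean: u_cl = 0.176 + 0.237 = 0.4130.
Relativistic: u_rel = (0.176 + 0.237) / (1 + 0.176·0.237) = 0.4130/1.0417 = 0.3965.
Δ = 0.4130 − 0.3965 = 0.0165.

Δ = 0.017c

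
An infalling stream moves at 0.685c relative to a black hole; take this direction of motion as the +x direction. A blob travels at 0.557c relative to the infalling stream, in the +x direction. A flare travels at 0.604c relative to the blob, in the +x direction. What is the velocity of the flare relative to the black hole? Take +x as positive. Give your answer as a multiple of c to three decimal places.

Apply u = (u' + v)/(1 + u'v/c²) successively, working outward toward the black hole.
Start: velocity of the infalling stream relative to the black hole = 0.6850c.
Compose with the blob (u' = 0.557 in the infalling stream frame): u_1 = (0.557 + 0.685) / (1 + 0.557·0.685) = 1.2420/1.3815 = 0.8990.
Compose with the flare (u' = 0.604 in the blob frame): u_2 = (0.604 + 0.899) / (1 + 0.604·0.899) = 1.5030/1.5430 = 0.9741.

0.974c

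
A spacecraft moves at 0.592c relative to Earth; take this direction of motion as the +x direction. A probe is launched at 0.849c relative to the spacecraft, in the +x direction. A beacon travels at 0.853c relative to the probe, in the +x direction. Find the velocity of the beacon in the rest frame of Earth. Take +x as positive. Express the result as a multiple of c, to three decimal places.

0.997c

Apply u = (u' + v)/(1 + u'v/c²) successively, working outward toward Earth.
Start: velocity of the spacecraft relative to Earth = 0.5920c.
Compose with the probe (u' = 0.849 in the spacecraft frame): u_1 = (0.849 + 0.592) / (1 + 0.849·0.592) = 1.4410/1.5026 = 0.9590.
Compose with the beacon (u' = 0.853 in the probe frame): u_2 = (0.853 + 0.959) / (1 + 0.853·0.959) = 1.8120/1.8180 = 0.9967.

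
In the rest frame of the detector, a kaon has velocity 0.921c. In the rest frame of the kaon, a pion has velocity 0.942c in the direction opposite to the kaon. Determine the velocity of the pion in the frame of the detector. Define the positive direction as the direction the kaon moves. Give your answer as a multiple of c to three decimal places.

-0.159c

With v = 0.921 and u' = -0.942 (in units of c),
u = (u' + v)/(1 + u'v/c²):
u = (-0.942 + 0.921) / (1 + (-0.942)·0.921) = -0.0210/0.1324 = -0.1586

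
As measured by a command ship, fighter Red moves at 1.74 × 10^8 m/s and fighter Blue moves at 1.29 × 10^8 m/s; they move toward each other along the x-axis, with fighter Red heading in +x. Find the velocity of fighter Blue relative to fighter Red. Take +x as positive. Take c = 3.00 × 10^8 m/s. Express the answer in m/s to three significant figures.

-2.43 × 10^8 m/s

β_A = 0.580, β_B = -0.430 (dividing each by c = 3.00 × 10^8 m/s).
Transform to A's frame with the inverse velocity-addition law: u' = (u − v)/(1 − uv/c²), taking u = β_B and v = β_A.
u' = (-0.430 − 0.580) / (1 − (0.580)(-0.430)) = -1.0100/1.2494 = -0.8084.
u' = -0.8084 × 3.00 × 10^8 m/s.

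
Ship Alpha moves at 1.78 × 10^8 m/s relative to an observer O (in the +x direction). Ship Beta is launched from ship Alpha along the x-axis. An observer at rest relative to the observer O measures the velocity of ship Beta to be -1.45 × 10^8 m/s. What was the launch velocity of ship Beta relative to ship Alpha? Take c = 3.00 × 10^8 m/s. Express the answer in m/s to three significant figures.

-2.51 × 10^8 m/s

v = 0.593c, u = -0.483c.
Invert the composition law: u' = (u − v)/(1 − uv/c²).
u' = (-0.483 − 0.593) / (1 − (-0.483)(0.593)) = -1.0767/1.2868 = -0.8367.
u' = -0.8367 × 3.00 × 10^8 m/s.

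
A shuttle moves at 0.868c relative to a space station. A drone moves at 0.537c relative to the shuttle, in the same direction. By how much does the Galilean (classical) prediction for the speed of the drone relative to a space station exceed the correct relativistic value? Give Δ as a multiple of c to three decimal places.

Galilean: u_cl = 0.537 + 0.868 = 1.4050.
Relativistic: u_rel = (0.537 + 0.868) / (1 + 0.537·0.868) = 1.4050/1.4661 = 0.9583.
Δ = 1.4050 − 0.9583 = 0.4467.
(The classical prediction exceeds c; the relativistic result does not.)

Δ = 0.447c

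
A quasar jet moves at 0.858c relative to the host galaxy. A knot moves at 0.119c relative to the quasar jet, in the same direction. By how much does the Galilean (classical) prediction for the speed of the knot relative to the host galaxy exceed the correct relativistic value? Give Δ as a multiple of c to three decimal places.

Δ = 0.091c

Galilean: u_cl = 0.119 + 0.858 = 0.9770.
Relativistic: u_rel = (0.119 + 0.858) / (1 + 0.119·0.858) = 0.9770/1.1021 = 0.8865.
Δ = 0.9770 − 0.8865 = 0.0905.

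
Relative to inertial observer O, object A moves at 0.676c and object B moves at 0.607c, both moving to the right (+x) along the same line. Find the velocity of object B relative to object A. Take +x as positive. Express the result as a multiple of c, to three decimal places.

β_A = 0.676, β_B = 0.607.
Transform to A's frame with the inverse velocity-addition law: u' = (u − v)/(1 − uv/c²), taking u = β_B and v = β_A.
u' = (0.607 − 0.676) / (1 − (0.676)(0.607)) = -0.0690/0.5897 = -0.1170.

-0.117c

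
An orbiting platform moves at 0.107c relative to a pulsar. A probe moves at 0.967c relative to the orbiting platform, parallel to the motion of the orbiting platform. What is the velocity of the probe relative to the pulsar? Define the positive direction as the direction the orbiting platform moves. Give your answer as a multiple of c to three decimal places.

With v = 0.107 and u' = 0.967 (in units of c),
u = (u' + v)/(1 + u'v/c²):
u = (0.967 + 0.107) / (1 + 0.967·0.107) = 1.0740/1.1035 = 0.9733

0.973c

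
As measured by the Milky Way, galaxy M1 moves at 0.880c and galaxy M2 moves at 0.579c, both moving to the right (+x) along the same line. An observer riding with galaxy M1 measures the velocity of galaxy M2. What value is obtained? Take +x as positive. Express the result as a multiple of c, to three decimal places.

β_A = 0.880, β_B = 0.579.
Transform to A's frame with the inverse velocity-addition law: u' = (u − v)/(1 − uv/c²), taking u = β_B and v = β_A.
u' = (0.579 − 0.880) / (1 − (0.880)(0.579)) = -0.3010/0.4905 = -0.6137.

-0.614c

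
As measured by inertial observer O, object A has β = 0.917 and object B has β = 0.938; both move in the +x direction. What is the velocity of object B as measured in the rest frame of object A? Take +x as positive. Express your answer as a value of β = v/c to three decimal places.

β = +0.150

β_A = 0.917, β_B = 0.938.
Transform to A's frame with the inverse velocity-addition law: u' = (u − v)/(1 − uv/c²), taking u = β_B and v = β_A.
u' = (0.938 − 0.917) / (1 − (0.917)(0.938)) = 0.0210/0.1399 = 0.1502.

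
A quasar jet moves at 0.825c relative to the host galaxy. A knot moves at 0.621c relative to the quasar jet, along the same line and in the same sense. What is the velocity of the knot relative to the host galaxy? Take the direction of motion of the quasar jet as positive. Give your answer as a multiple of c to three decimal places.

With v = 0.825 and u' = 0.621 (in units of c),
u = (u' + v)/(1 + u'v/c²):
u = (0.621 + 0.825) / (1 + 0.621·0.825) = 1.4460/1.5123 = 0.9561
(Galilean addition would give +1.446c, exceeding c.)

0.956c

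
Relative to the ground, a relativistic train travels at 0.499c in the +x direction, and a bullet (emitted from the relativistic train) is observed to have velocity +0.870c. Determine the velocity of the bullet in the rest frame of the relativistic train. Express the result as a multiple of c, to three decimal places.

Invert the composition law: u' = (u − v)/(1 − uv/c²).
u' = (0.870 − 0.499) / (1 − (0.870)(0.499)) = 0.3710/0.5659 = 0.6556.

+0.656c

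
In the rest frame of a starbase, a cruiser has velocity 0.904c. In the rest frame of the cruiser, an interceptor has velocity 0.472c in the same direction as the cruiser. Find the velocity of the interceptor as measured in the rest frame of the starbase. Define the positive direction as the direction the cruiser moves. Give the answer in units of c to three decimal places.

With v = 0.904 and u' = 0.472 (in units of c),
u = (u' + v)/(1 + u'v/c²):
u = (0.472 + 0.904) / (1 + 0.472·0.904) = 1.3760/1.4267 = 0.9645

0.964c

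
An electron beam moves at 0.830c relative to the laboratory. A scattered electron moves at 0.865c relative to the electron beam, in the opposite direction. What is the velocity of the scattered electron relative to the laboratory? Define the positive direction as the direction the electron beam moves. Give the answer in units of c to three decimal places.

-0.124c

With v = 0.830 and u' = -0.865 (in units of c),
u = (u' + v)/(1 + u'v/c²):
u = (-0.865 + 0.830) / (1 + (-0.865)·0.830) = -0.0350/0.2821 = -0.1241
(Galilean addition would give -0.035c.)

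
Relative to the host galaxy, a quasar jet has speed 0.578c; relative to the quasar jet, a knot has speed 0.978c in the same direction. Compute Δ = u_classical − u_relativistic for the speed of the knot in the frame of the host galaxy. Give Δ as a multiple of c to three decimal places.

Galilean: u_cl = 0.978 + 0.578 = 1.5560.
Relativistic: u_rel = (0.978 + 0.578) / (1 + 0.978·0.578) = 1.5560/1.5653 = 0.9941.
Δ = 1.5560 − 0.9941 = 0.5619.
(The classical prediction exceeds c; the relativistic result does not.)

Δ = 0.562c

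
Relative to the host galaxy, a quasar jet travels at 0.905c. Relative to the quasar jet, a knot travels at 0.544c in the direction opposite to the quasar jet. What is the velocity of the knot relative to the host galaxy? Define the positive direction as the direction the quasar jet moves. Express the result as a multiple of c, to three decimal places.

+0.711c

With v = 0.905 and u' = -0.544 (in units of c),
u = (u' + v)/(1 + u'v/c²):
u = (-0.544 + 0.905) / (1 + (-0.544)·0.905) = 0.3610/0.5077 = 0.7111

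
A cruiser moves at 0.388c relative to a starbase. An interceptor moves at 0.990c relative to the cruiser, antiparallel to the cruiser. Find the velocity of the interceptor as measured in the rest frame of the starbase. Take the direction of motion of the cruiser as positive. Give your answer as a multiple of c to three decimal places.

-0.977c

With v = 0.388 and u' = -0.990 (in units of c),
u = (u' + v)/(1 + u'v/c²):
u = (-0.990 + 0.388) / (1 + (-0.990)·0.388) = -0.6020/0.6159 = -0.9775
(Galilean addition would give -0.602c.)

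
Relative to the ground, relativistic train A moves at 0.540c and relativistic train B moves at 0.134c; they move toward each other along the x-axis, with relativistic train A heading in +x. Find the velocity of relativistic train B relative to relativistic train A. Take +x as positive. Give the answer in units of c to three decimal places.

β_A = 0.540, β_B = -0.134.
Transform to A's frame with the inverse velocity-addition law: u' = (u − v)/(1 − uv/c²), taking u = β_B and v = β_A.
u' = (-0.134 − 0.540) / (1 − (0.540)(-0.134)) = -0.6740/1.0724 = -0.6285.

-0.629c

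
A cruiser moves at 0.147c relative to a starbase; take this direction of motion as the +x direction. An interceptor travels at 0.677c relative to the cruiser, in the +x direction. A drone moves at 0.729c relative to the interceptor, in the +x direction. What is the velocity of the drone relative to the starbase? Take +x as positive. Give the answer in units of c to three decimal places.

0.956c

Apply u = (u' + v)/(1 + u'v/c²) successively, working outward toward the starbase.
Start: velocity of the cruiser relative to the starbase = 0.1470c.
Compose with the interceptor (u' = 0.677 in the cruiser frame): u_1 = (0.677 + 0.147) / (1 + 0.677·0.147) = 0.8240/1.0995 = 0.7494.
Compose with the drone (u' = 0.729 in the interceptor frame): u_2 = (0.729 + 0.749) / (1 + 0.729·0.749) = 1.4784/1.5463 = 0.9561.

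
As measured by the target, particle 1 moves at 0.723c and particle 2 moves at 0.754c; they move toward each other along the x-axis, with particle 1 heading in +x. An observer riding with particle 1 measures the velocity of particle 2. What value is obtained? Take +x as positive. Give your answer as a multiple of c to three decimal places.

-0.956c

β_A = 0.723, β_B = -0.754.
Transform to A's frame with the inverse velocity-addition law: u' = (u − v)/(1 − uv/c²), taking u = β_B and v = β_A.
u' = (-0.754 − 0.723) / (1 − (0.723)(-0.754)) = -1.4770/1.5451 = -0.9559.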